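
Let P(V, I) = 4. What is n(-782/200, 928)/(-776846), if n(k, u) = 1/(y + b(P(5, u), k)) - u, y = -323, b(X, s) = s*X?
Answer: 7856473/6576778236 ≈ 0.0011946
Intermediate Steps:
b(X, s) = X*s
n(k, u) = 1/(-323 + 4*k) - u
n(-782/200, 928)/(-776846) = ((1 + 323*928 - 4*(-782/200)*928)/(-323 + 4*(-782/200)))/(-776846) = ((1 + 299744 - 4*(-782*1/200)*928)/(-323 + 4*(-782*1/200)))*(-1/776846) = ((1 + 299744 - 4*(-391/100)*928)/(-323 + 4*(-391/100)))*(-1/776846) = ((1 + 299744 + 362848/25)/(-323 - 391/25))*(-1/776846) = ((7856473/25)/(-8466/25))*(-1/776846) = -25/8466*7856473/25*(-1/776846) = -7856473/8466*(-1/776846) = 7856473/6576778236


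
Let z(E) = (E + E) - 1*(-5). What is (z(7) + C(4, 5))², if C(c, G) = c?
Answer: 529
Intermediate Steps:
z(E) = 5 + 2*E (z(E) = 2*E + 5 = 5 + 2*E)
(z(7) + C(4, 5))² = ((5 + 2*7) + 4)² = ((5 + 14) + 4)² = (19 + 4)² = 23² = 529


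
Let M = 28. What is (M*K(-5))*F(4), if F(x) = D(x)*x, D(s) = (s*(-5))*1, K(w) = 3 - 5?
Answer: 4480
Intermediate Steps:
K(w) = -2
D(s) = -5*s (D(s) = -5*s*1 = -5*s)
F(x) = -5*x² (F(x) = (-5*x)*x = -5*x²)
(M*K(-5))*F(4) = (28*(-2))*(-5*4²) = -(-280)*16 = -56*(-80) = 4480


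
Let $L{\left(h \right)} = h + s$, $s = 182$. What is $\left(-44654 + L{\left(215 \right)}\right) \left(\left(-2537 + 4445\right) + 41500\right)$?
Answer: $-1921107856$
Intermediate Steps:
$L{\left(h \right)} = 182 + h$ ($L{\left(h \right)} = h + 182 = 182 + h$)
$\left(-44654 + L{\left(215 \right)}\right) \left(\left(-2537 + 4445\right) + 41500\right) = \left(-44654 + \left(182 + 215\right)\right) \left(\left(-2537 + 4445\right) + 41500\right) = \left(-44654 + 397\right) \left(1908 + 41500\right) = \left(-44257\right) 43408 = -1921107856$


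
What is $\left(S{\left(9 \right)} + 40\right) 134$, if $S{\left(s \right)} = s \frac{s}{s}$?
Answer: $6566$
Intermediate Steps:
$S{\left(s \right)} = s$ ($S{\left(s \right)} = s 1 = s$)
$\left(S{\left(9 \right)} + 40\right) 134 = \left(9 + 40\right) 134 = 49 \cdot 134 = 6566$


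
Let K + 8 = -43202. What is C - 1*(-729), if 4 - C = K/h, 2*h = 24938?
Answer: 9182987/12469 ≈ 736.47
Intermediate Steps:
K = -43210 (K = -8 - 43202 = -43210)
h = 12469 (h = (½)*24938 = 12469)
C = 93086/12469 (C = 4 - (-43210)/12469 = 4 - 1*(-43210/12469) = 4 + 43210/12469 = 93086/12469 ≈ 7.4654)
C - 1*(-729) = 93086/12469 - 1*(-729) = 93086/12469 + 729 = 9182987/12469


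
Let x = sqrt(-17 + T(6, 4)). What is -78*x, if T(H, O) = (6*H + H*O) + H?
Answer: -546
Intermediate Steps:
T(H, O) = 7*H + H*O
x = 7 (x = sqrt(-17 + 6*(7 + 4)) = sqrt(-17 + 6*11) = sqrt(-17 + 66) = sqrt(49) = 7)
-78*x = -78*7 = -546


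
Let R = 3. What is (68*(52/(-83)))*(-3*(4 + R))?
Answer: 74256/83 ≈ 894.65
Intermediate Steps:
(68*(52/(-83)))*(-3*(4 + R)) = (68*(52/(-83)))*(-3*(4 + 3)) = (68*(52*(-1/83)))*(-3*7) = (68*(-52/83))*(-21) = -3536/83*(-21) = 74256/83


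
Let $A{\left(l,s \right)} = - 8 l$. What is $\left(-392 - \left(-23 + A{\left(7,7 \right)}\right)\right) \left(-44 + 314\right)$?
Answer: $-84510$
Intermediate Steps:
$\left(-392 - \left(-23 + A{\left(7,7 \right)}\right)\right) \left(-44 + 314\right) = \left(-392 + \left(\left(\left(-48 + 48\right) + 23\right) - \left(-8\right) 7\right)\right) \left(-44 + 314\right) = \left(-392 + \left(\left(0 + 23\right) - -56\right)\right) 270 = \left(-392 + \left(23 + 56\right)\right) 270 = \left(-392 + 79\right) 270 = \left(-313\right) 270 = -84510$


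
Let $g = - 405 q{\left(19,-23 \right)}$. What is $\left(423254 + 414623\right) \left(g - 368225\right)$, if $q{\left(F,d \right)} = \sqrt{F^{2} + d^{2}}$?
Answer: $-308527258325 - 339340185 \sqrt{890} \approx -3.1865 \cdot 10^{11}$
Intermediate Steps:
$g = - 405 \sqrt{890}$ ($g = - 405 \sqrt{19^{2} + \left(-23\right)^{2}} = - 405 \sqrt{361 + 529} = - 405 \sqrt{890} \approx -12082.0$)
$\left(423254 + 414623\right) \left(g - 368225\right) = \left(423254 + 414623\right) \left(- 405 \sqrt{890} - 368225\right) = 837877 \left(-368225 - 405 \sqrt{890}\right) = -308527258325 - 339340185 \sqrt{890}$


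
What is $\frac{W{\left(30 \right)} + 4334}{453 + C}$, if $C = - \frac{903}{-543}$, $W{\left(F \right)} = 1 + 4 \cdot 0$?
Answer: $\frac{784635}{82294} \approx 9.5345$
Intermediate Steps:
$W{\left(F \right)} = 1$ ($W{\left(F \right)} = 1 + 0 = 1$)
$C = \frac{301}{181}$ ($C = \left(-903\right) \left(- \frac{1}{543}\right) = \frac{301}{181} \approx 1.663$)
$\frac{W{\left(30 \right)} + 4334}{453 + C} = \frac{1 + 4334}{453 + \frac{301}{181}} = \frac{4335}{\frac{82294}{181}} = 4335 \cdot \frac{181}{82294} = \frac{784635}{82294}$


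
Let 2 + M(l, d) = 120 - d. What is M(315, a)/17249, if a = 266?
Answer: -148/17249 ≈ -0.0085802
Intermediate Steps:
M(l, d) = 118 - d (M(l, d) = -2 + (120 - d) = 118 - d)
M(315, a)/17249 = (118 - 1*266)/17249 = (118 - 266)*(1/17249) = -148*1/17249 = -148/17249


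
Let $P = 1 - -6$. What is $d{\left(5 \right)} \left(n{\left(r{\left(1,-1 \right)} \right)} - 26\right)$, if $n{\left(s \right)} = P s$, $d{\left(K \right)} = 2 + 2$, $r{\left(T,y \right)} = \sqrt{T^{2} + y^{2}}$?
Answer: $-104 + 28 \sqrt{2} \approx -64.402$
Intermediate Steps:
$d{\left(K \right)} = 4$
$P = 7$ ($P = 1 + 6 = 7$)
$n{\left(s \right)} = 7 s$
$d{\left(5 \right)} \left(n{\left(r{\left(1,-1 \right)} \right)} - 26\right) = 4 \left(7 \sqrt{1^{2} + \left(-1\right)^{2}} - 26\right) = 4 \left(7 \sqrt{1 + 1} - 26\right) = 4 \left(7 \sqrt{2} - 26\right) = 4 \left(-26 + 7 \sqrt{2}\right) = -104 + 28 \sqrt{2}$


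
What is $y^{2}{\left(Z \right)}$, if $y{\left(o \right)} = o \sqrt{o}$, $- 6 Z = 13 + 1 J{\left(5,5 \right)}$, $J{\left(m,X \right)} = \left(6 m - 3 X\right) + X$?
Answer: $- \frac{1331}{8} \approx -166.38$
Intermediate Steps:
$J{\left(m,X \right)} = - 2 X + 6 m$ ($J{\left(m,X \right)} = \left(- 3 X + 6 m\right) + X = - 2 X + 6 m$)
$Z = - \frac{11}{2}$ ($Z = - \frac{13 + 1 \left(\left(-2\right) 5 + 6 \cdot 5\right)}{6} = - \frac{13 + 1 \left(-10 + 30\right)}{6} = - \frac{13 + 1 \cdot 20}{6} = - \frac{13 + 20}{6} = \left(- \frac{1}{6}\right) 33 = - \frac{11}{2} \approx -5.5$)
$y{\left(o \right)} = o^{\frac{3}{2}}$
$y^{2}{\left(Z \right)} = \left(\left(- \frac{11}{2}\right)^{\frac{3}{2}}\right)^{2} = \left(- \frac{11 i \sqrt{22}}{4}\right)^{2} = - \frac{1331}{8}$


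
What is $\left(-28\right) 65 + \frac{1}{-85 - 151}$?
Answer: $- \frac{429521}{236} \approx -1820.0$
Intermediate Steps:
$\left(-28\right) 65 + \frac{1}{-85 - 151} = -1820 + \frac{1}{-236} = -1820 - \frac{1}{236} = - \frac{429521}{236}$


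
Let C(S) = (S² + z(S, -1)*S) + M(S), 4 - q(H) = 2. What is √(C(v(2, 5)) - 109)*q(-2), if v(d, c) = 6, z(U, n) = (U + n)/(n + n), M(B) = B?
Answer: 2*I*√82 ≈ 18.111*I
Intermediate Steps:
q(H) = 2 (q(H) = 4 - 1*2 = 4 - 2 = 2)
z(U, n) = (U + n)/(2*n) (z(U, n) = (U + n)/((2*n)) = (U + n)*(1/(2*n)) = (U + n)/(2*n))
C(S) = S + S² + S*(½ - S/2) (C(S) = (S² + ((½)*(S - 1)/(-1))*S) + S = (S² + ((½)*(-1)*(-1 + S))*S) + S = (S² + (½ - S/2)*S) + S = (S² + S*(½ - S/2)) + S = S + S² + S*(½ - S/2))
√(C(v(2, 5)) - 109)*q(-2) = √((½)*6*(3 + 6) - 109)*2 = √((½)*6*9 - 109)*2 = √(27 - 109)*2 = √(-82)*2 = (I*√82)*2 = 2*I*√82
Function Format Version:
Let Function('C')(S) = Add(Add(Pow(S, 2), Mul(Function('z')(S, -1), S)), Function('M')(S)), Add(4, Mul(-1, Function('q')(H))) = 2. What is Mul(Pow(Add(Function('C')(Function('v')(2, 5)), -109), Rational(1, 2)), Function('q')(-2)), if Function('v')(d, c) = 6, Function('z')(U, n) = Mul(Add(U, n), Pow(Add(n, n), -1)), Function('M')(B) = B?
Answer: Mul(2, I, Pow(82, Rational(1, 2))) ≈ Mul(18.111, I)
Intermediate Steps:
Function('q')(H) = 2 (Function('q')(H) = Add(4, Mul(-1, 2)) = Add(4, -2) = 2)
Function('z')(U, n) = Mul(Rational(1, 2), Pow(n, -1), Add(U, n)) (Function('z')(U, n) = Mul(Add(U, n), Pow(Mul(2, n), -1)) = Mul(Add(U, n), Mul(Rational(1, 2), Pow(n, -1))) = Mul(Rational(1, 2), Pow(n, -1), Add(U, n)))
Function('C')(S) = Add(S, Pow(S, 2), Mul(S, Add(Rational(1, 2), Mul(Rational(-1, 2), S)))) (Function('C')(S) = Add(Add(Pow(S, 2), Mul(Mul(Rational(1, 2), Pow(-1, -1), Add(S, -1)), S)), S) = Add(Add(Pow(S, 2), Mul(Mul(Rational(1, 2), -1, Add(-1, S)), S)), S) = Add(Add(Pow(S, 2), Mul(Add(Rational(1, 2), Mul(Rational(-1, 2), S)), S)), S) = Add(Add(Pow(S, 2), Mul(S, Add(Rational(1, 2), Mul(Rational(-1, 2), S)))), S) = Add(S, Pow(S, 2), Mul(S, Add(Rational(1, 2), Mul(Rational(-1, 2), S)))))
Mul(Pow(Add(Function('C')(Function('v')(2, 5)), -109), Rational(1, 2)), Function('q')(-2)) = Mul(Pow(Add(Mul(Rational(1, 2), 6, Add(3, 6)), -109), Rational(1, 2)), 2) = Mul(Pow(Add(Mul(Rational(1, 2), 6, 9), -109), Rational(1, 2)), 2) = Mul(Pow(Add(27, -109), Rational(1, 2)), 2) = Mul(Pow(-82, Rational(1, 2)), 2) = Mul(Mul(I, Pow(82, Rational(1, 2))), 2) = Mul(2, I, Pow(82, Rational(1, 2)))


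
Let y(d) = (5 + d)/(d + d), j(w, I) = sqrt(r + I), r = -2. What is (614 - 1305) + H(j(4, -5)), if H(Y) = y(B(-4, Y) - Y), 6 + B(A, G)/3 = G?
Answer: -243101/352 - 5*I*sqrt(7)/352 ≈ -690.63 - 0.037582*I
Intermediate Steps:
j(w, I) = sqrt(-2 + I)
B(A, G) = -18 + 3*G
y(d) = (5 + d)/(2*d) (y(d) = (5 + d)/((2*d)) = (5 + d)*(1/(2*d)) = (5 + d)/(2*d))
H(Y) = (-13 + 2*Y)/(2*(-18 + 2*Y)) (H(Y) = (5 + ((-18 + 3*Y) - Y))/(2*((-18 + 3*Y) - Y)) = (5 + (-18 + 2*Y))/(2*(-18 + 2*Y)) = (-13 + 2*Y)/(2*(-18 + 2*Y)))
(614 - 1305) + H(j(4, -5)) = (614 - 1305) + (-13 + 2*sqrt(-2 - 5))/(4*(-9 + sqrt(-2 - 5))) = -691 + (-13 + 2*sqrt(-7))/(4*(-9 + sqrt(-7))) = -691 + (-13 + 2*(I*sqrt(7)))/(4*(-9 + I*sqrt(7))) = -691 + (-13 + 2*I*sqrt(7))/(4*(-9 + I*sqrt(7)))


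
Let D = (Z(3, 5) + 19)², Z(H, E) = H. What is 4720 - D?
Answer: 4236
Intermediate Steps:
D = 484 (D = (3 + 19)² = 22² = 484)
4720 - D = 4720 - 1*484 = 4720 - 484 = 4236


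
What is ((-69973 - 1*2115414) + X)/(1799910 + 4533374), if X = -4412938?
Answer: -6598325/6333284 ≈ -1.0418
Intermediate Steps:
((-69973 - 1*2115414) + X)/(1799910 + 4533374) = ((-69973 - 1*2115414) - 4412938)/(1799910 + 4533374) = ((-69973 - 2115414) - 4412938)/6333284 = (-2185387 - 4412938)*(1/6333284) = -6598325*1/6333284 = -6598325/6333284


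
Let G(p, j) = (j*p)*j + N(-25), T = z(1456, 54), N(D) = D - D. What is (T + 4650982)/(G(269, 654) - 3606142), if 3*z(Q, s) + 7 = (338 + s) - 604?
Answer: 4650909/111449462 ≈ 0.041731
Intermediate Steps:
N(D) = 0
z(Q, s) = -91 + s/3 (z(Q, s) = -7/3 + ((338 + s) - 604)/3 = -7/3 + (-266 + s)/3 = -7/3 + (-266/3 + s/3) = -91 + s/3)
T = -73 (T = -91 + (⅓)*54 = -91 + 18 = -73)
G(p, j) = p*j² (G(p, j) = (j*p)*j + 0 = p*j² + 0 = p*j²)
(T + 4650982)/(G(269, 654) - 3606142) = (-73 + 4650982)/(269*654² - 3606142) = 4650909/(269*427716 - 3606142) = 4650909/(115055604 - 3606142) = 4650909/111449462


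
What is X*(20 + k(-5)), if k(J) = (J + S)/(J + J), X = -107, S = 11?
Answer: -10379/5 ≈ -2075.8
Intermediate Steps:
k(J) = (11 + J)/(2*J) (k(J) = (J + 11)/(J + J) = (11 + J)/((2*J)) = (11 + J)*(1/(2*J)) = (11 + J)/(2*J))
X*(20 + k(-5)) = -107*(20 + (½)*(11 - 5)/(-5)) = -107*(20 + (½)*(-⅕)*6) = -107*(20 - ⅗) = -107*97/5 = -10379/5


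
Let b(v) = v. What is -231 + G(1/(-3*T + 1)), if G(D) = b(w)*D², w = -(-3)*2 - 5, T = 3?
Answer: -14783/64 ≈ -230.98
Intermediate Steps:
w = 1 (w = -3*(-2) - 5 = 6 - 5 = 1)
G(D) = D² (G(D) = 1*D² = D²)
-231 + G(1/(-3*T + 1)) = -231 + (1/(-3*3 + 1))² = -231 + (1/(-9 + 1))² = -231 + (1/(-8))² = -231 + (-⅛)² = -231 + 1/64 = -14783/64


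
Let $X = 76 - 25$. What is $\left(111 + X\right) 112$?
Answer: $18144$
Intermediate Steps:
$X = 51$ ($X = 76 - 25 = 51$)
$\left(111 + X\right) 112 = \left(111 + 51\right) 112 = 162 \cdot 112 = 18144$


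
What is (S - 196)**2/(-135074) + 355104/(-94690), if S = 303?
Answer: -24524711753/6395078530 ≈ -3.8349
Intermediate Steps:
(S - 196)**2/(-135074) + 355104/(-94690) = (303 - 196)**2/(-135074) + 355104/(-94690) = 107**2*(-1/135074) + 355104*(-1/94690) = 11449*(-1/135074) - 177552/47345 = -11449/135074 - 177552/47345 = -24524711753/6395078530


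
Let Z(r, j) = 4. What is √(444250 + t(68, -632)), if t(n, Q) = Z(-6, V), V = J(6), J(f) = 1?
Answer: √444254 ≈ 666.52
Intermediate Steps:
V = 1
t(n, Q) = 4
√(444250 + t(68, -632)) = √(444250 + 4) = √444254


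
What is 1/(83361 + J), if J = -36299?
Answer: 1/47062 ≈ 2.1249e-5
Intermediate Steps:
1/(83361 + J) = 1/(83361 - 36299) = 1/47062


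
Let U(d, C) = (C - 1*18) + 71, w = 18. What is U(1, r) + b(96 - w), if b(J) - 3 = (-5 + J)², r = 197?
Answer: 5582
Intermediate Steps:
U(d, C) = 53 + C (U(d, C) = (C - 18) + 71 = (-18 + C) + 71 = 53 + C)
b(J) = 3 + (-5 + J)²
U(1, r) + b(96 - w) = (53 + 197) + (3 + (-5 + (96 - 1*18))²) = 250 + (3 + (-5 + (96 - 18))²) = 250 + (3 + (-5 + 78)²) = 250 + (3 + 73²) = 250 + (3 + 5329) = 250 + 5332 = 5582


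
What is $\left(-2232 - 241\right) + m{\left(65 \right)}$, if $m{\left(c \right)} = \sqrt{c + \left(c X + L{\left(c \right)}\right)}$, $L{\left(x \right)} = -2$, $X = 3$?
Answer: $-2473 + \sqrt{258} \approx -2456.9$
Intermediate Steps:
$m{\left(c \right)} = \sqrt{-2 + 4 c}$ ($m{\left(c \right)} = \sqrt{c + \left(c 3 - 2\right)} = \sqrt{c + \left(3 c - 2\right)} = \sqrt{c + \left(-2 + 3 c\right)} = \sqrt{-2 + 4 c}$)
$\left(-2232 - 241\right) + m{\left(65 \right)} = \left(-2232 - 241\right) + \sqrt{-2 + 4 \cdot 65} = \left(-2232 - 241\right) + \sqrt{-2 + 260} = -2473 + \sqrt{258}$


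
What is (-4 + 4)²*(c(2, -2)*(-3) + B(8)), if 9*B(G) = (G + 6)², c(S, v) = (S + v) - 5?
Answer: 0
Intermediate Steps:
c(S, v) = -5 + S + v
B(G) = (6 + G)²/9 (B(G) = (G + 6)²/9 = (6 + G)²/9)
(-4 + 4)²*(c(2, -2)*(-3) + B(8)) = (-4 + 4)²*((-5 + 2 - 2)*(-3) + (6 + 8)²/9) = 0²*(-5*(-3) + (⅑)*14²) = 0*(15 + (⅑)*196) = 0*(15 + 196/9) = 0*(331/9) = 0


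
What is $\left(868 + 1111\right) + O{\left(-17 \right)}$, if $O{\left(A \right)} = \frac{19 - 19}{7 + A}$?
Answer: $1979$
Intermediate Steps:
$O{\left(A \right)} = 0$ ($O{\left(A \right)} = \frac{0}{7 + A} = 0$)
$\left(868 + 1111\right) + O{\left(-17 \right)} = \left(868 + 1111\right) + 0 = 1979 + 0 = 1979$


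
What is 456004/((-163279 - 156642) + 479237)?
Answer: 114001/39829 ≈ 2.8623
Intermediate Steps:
456004/((-163279 - 156642) + 479237) = 456004/(-319921 + 479237) = 456004/159316 = 456004*(1/159316) = 114001/39829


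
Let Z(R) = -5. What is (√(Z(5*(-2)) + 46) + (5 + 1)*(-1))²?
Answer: (-6 + √41)² ≈ 0.16251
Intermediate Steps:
(√(Z(5*(-2)) + 46) + (5 + 1)*(-1))² = (√(-5 + 46) + (5 + 1)*(-1))² = (√41 + 6*(-1))² = (√41 - 6)² = (-6 + √41)²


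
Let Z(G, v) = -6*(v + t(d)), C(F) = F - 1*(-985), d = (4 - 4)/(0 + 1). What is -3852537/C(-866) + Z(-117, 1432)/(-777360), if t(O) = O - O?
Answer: -62391815414/1927205 ≈ -32374.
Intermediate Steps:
d = 0 (d = 0/1 = 0*1 = 0)
C(F) = 985 + F (C(F) = F + 985 = 985 + F)
t(O) = 0
Z(G, v) = -6*v (Z(G, v) = -6*(v + 0) = -6*v)
-3852537/C(-866) + Z(-117, 1432)/(-777360) = -3852537/(985 - 866) - 6*1432/(-777360) = -3852537/119 - 8592*(-1/777360) = -3852537*1/119 + 179/16195 = -3852537/119 + 179/16195 = -62391815414/1927205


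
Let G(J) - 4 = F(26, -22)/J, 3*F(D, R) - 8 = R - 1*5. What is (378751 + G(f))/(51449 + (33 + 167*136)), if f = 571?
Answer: 324403648/63547161 ≈ 5.1049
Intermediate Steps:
F(D, R) = 1 + R/3 (F(D, R) = 8/3 + (R - 1*5)/3 = 8/3 + (R - 5)/3 = 8/3 + (-5 + R)/3 = 8/3 + (-5/3 + R/3) = 1 + R/3)
G(J) = 4 - 19/(3*J) (G(J) = 4 + (1 + (⅓)*(-22))/J = 4 + (1 - 22/3)/J = 4 - 19/(3*J))
(378751 + G(f))/(51449 + (33 + 167*136)) = (378751 + (4 - 19/3/571))/(51449 + (33 + 167*136)) = (378751 + (4 - 19/3*1/571))/(51449 + (33 + 22712)) = (378751 + (4 - 19/1713))/(51449 + 22745) = (378751 + 6833/1713)/74194 = (648807296/1713)*(1/74194) = 324403648/63547161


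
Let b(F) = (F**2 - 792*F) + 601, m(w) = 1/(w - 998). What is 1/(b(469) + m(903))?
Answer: -95/14334171 ≈ -6.6275e-6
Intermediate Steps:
m(w) = 1/(-998 + w)
b(F) = 601 + F**2 - 792*F
1/(b(469) + m(903)) = 1/((601 + 469**2 - 792*469) + 1/(-998 + 903)) = 1/((601 + 219961 - 371448) + 1/(-95)) = 1/(-150886 - 1/95) = 1/(-14334171/95) = -95/14334171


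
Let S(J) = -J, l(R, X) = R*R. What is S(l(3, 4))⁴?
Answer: 6561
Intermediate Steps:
l(R, X) = R²
S(l(3, 4))⁴ = (-1*3²)⁴ = (-1*9)⁴ = (-9)⁴ = 6561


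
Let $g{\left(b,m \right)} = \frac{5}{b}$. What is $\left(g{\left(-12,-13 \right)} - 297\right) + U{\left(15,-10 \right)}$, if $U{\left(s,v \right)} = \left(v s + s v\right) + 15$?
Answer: $- \frac{6989}{12} \approx -582.42$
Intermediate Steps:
$U{\left(s,v \right)} = 15 + 2 s v$ ($U{\left(s,v \right)} = \left(s v + s v\right) + 15 = 2 s v + 15 = 15 + 2 s v$)
$\left(g{\left(-12,-13 \right)} - 297\right) + U{\left(15,-10 \right)} = \left(\frac{5}{-12} - 297\right) + \left(15 + 2 \cdot 15 \left(-10\right)\right) = \left(5 \left(- \frac{1}{12}\right) - 297\right) + \left(15 - 300\right) = \left(- \frac{5}{12} - 297\right) - 285 = - \frac{3569}{12} - 285 = - \frac{6989}{12}$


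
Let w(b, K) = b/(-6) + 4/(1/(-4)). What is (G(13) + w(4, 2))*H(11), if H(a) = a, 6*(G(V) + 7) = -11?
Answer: -561/2 ≈ -280.50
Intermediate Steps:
w(b, K) = -16 - b/6 (w(b, K) = b*(-⅙) + 4/(-¼) = -b/6 + 4*(-4) = -b/6 - 16 = -16 - b/6)
G(V) = -53/6 (G(V) = -7 + (⅙)*(-11) = -7 - 11/6 = -53/6)
(G(13) + w(4, 2))*H(11) = (-53/6 + (-16 - ⅙*4))*11 = (-53/6 + (-16 - ⅔))*11 = (-53/6 - 50/3)*11 = -51/2*11 = -561/2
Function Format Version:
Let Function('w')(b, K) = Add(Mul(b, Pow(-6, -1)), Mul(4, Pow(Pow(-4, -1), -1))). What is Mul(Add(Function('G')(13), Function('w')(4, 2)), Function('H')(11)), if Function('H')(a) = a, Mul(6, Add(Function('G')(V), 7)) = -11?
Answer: Rational(-561, 2) ≈ -280.50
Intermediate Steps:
Function('w')(b, K) = Add(-16, Mul(Rational(-1, 6), b)) (Function('w')(b, K) = Add(Mul(b, Rational(-1, 6)), Mul(4, Pow(Rational(-1, 4), -1))) = Add(Mul(Rational(-1, 6), b), Mul(4, -4)) = Add(Mul(Rational(-1, 6), b), -16) = Add(-16, Mul(Rational(-1, 6), b)))
Function('G')(V) = Rational(-53, 6) (Function('G')(V) = Add(-7, Mul(Rational(1, 6), -11)) = Add(-7, Rational(-11, 6)) = Rational(-53, 6))
Mul(Add(Function('G')(13), Function('w')(4, 2)), Function('H')(11)) = Mul(Add(Rational(-53, 6), Add(-16, Mul(Rational(-1, 6), 4))), 11) = Mul(Add(Rational(-53, 6), Add(-16, Rational(-2, 3))), 11) = Mul(Add(Rational(-53, 6), Rational(-50, 3)), 11) = Mul(Rational(-51, 2), 11) = Rational(-561, 2)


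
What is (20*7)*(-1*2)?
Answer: -280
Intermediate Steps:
(20*7)*(-1*2) = 140*(-2) = -280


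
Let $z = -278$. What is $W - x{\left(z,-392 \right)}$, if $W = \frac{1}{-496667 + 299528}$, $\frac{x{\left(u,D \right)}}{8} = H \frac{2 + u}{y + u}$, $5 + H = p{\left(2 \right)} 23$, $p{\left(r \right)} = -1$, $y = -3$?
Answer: $\frac{12187921255}{55396059} \approx 220.01$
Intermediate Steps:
$H = -28$ ($H = -5 - 23 = -28$)
$x{\left(u,D \right)} = - \frac{224 \left(2 + u\right)}{-3 + u}$ ($x{\left(u,D \right)} = 8 \left(- 28 \frac{2 + u}{-3 + u}\right) = 8 \left(- \frac{28 \left(2 + u\right)}{-3 + u}\right) = - \frac{224 \left(2 + u\right)}{-3 + u}$)
$W = - \frac{1}{197139}$ ($W = \frac{1}{-197139} = - \frac{1}{197139} \approx -5.0726 \cdot 10^{-6}$)
$W - x{\left(z,-392 \right)} = - \frac{1}{197139} - \frac{224 \left(-2 - -278\right)}{-3 - 278} = - \frac{1}{197139} - \frac{224 \left(-2 + 278\right)}{-281} = - \frac{1}{197139} - 224 \left(- \frac{1}{281}\right) 276 = - \frac{1}{197139} - - \frac{61824}{281} = - \frac{1}{197139} + \frac{61824}{281} = \frac{12187921255}{55396059}$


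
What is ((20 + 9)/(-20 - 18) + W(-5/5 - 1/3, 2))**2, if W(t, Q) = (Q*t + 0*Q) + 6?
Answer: 85849/12996 ≈ 6.6058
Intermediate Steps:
W(t, Q) = 6 + Q*t (W(t, Q) = (Q*t + 0) + 6 = Q*t + 6 = 6 + Q*t)
((20 + 9)/(-20 - 18) + W(-5/5 - 1/3, 2))**2 = ((20 + 9)/(-20 - 18) + (6 + 2*(-5/5 - 1/3)))**2 = (29/(-38) + (6 + 2*(-5*1/5 - 1*1/3)))**2 = (29*(-1/38) + (6 + 2*(-1 - 1/3)))**2 = (-29/38 + (6 + 2*(-4/3)))**2 = (-29/38 + (6 - 8/3))**2 = (-29/38 + 10/3)**2 = (293/114)**2 = 85849/12996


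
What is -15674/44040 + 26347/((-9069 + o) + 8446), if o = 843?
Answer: 1446092/12111 ≈ 119.40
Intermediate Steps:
-15674/44040 + 26347/((-9069 + o) + 8446) = -15674/44040 + 26347/((-9069 + 843) + 8446) = -15674*1/44040 + 26347/(-8226 + 8446) = -7837/22020 + 26347/220 = 1446092/12111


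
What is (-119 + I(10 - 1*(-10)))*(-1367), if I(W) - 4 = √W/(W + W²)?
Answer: 157205 - 1367*√5/210 ≈ 1.5719e+5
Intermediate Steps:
I(W) = 4 + √W/(W + W²)
(-119 + I(10 - 1*(-10)))*(-1367) = (-119 + (√(10 - 1*(-10)) + 4*(10 - 1*(-10)) + 4*(10 - 1*(-10))²)/((10 - 1*(-10))*(1 + (10 - 1*(-10)))))*(-1367) = (-119 + (√(10 + 10) + 4*(10 + 10) + 4*(10 + 10)²)/((10 + 10)*(1 + (10 + 10))))*(-1367) = (-119 + (√20 + 4*20 + 4*20²)/(20*(1 + 20)))*(-1367) = (-119 + (1/20)*(2*√5 + 80 + 4*400)/21)*(-1367) = (-119 + (1/20)*(1/21)*(2*√5 + 80 + 1600))*(-1367) = (-119 + (1/20)*(1/21)*(1680 + 2*√5))*(-1367) = (-119 + (4 + √5/210))*(-1367) = (-115 + √5/210)*(-1367) = 157205 - 1367*√5/210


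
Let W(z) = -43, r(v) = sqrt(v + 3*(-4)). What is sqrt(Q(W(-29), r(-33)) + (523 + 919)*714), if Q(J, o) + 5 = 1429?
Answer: 2*sqrt(257753) ≈ 1015.4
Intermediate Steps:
r(v) = sqrt(-12 + v) (r(v) = sqrt(v - 12) = sqrt(-12 + v))
Q(J, o) = 1424 (Q(J, o) = -5 + 1429 = 1424)
sqrt(Q(W(-29), r(-33)) + (523 + 919)*714) = sqrt(1424 + (523 + 919)*714) = sqrt(1424 + 1442*714) = sqrt(1424 + 1029588) = sqrt(1031012) = 2*sqrt(257753)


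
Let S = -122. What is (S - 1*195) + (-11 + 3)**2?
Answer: -253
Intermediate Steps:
(S - 1*195) + (-11 + 3)**2 = (-122 - 1*195) + (-11 + 3)**2 = (-122 - 195) + (-8)**2 = -317 + 64 = -253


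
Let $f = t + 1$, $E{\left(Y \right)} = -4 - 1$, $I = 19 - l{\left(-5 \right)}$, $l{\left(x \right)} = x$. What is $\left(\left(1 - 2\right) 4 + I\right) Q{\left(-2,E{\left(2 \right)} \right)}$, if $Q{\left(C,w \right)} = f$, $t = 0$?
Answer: $20$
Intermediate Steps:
$I = 24$ ($I = 19 - -5 = 19 + 5 = 24$)
$E{\left(Y \right)} = -5$ ($E{\left(Y \right)} = -4 - 1 = -5$)
$f = 1$ ($f = 0 + 1 = 1$)
$Q{\left(C,w \right)} = 1$
$\left(\left(1 - 2\right) 4 + I\right) Q{\left(-2,E{\left(2 \right)} \right)} = \left(\left(1 - 2\right) 4 + 24\right) 1 = \left(\left(-1\right) 4 + 24\right) 1 = \left(-4 + 24\right) 1 = 20 \cdot 1 = 20$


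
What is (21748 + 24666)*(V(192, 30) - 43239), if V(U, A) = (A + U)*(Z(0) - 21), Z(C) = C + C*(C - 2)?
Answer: -2223277014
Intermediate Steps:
Z(C) = C + C*(-2 + C)
V(U, A) = -21*A - 21*U (V(U, A) = (A + U)*(0*(-1 + 0) - 21) = (A + U)*(0*(-1) - 21) = (A + U)*(0 - 21) = (A + U)*(-21) = -21*A - 21*U)
(21748 + 24666)*(V(192, 30) - 43239) = (21748 + 24666)*((-21*30 - 21*192) - 43239) = 46414*((-630 - 4032) - 43239) = 46414*(-4662 - 43239) = 46414*(-47901) = -2223277014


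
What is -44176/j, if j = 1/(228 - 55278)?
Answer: 2431888800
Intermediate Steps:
j = -1/55050 (j = 1/(-55050) = -1/55050 ≈ -1.8165e-5)
-44176/j = -44176/(-1/55050) = -44176*(-55050) = 2431888800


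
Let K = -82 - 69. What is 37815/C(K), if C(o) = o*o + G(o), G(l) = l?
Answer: 2521/1510 ≈ 1.6695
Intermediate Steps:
K = -151
C(o) = o + o² (C(o) = o*o + o = o² + o = o + o²)
37815/C(K) = 37815/((-151*(1 - 151))) = 37815/((-151*(-150))) = 37815/22650 = 37815*(1/22650) = 2521/1510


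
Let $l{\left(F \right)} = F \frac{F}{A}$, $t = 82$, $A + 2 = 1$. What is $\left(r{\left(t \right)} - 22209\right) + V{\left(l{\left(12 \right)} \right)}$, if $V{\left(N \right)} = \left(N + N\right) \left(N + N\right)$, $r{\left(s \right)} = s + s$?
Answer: $60899$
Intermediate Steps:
$A = -1$ ($A = -2 + 1 = -1$)
$l{\left(F \right)} = - F^{2}$ ($l{\left(F \right)} = F \frac{F}{-1} = F F \left(-1\right) = F \left(- F\right) = - F^{2}$)
$r{\left(s \right)} = 2 s$
$V{\left(N \right)} = 4 N^{2}$ ($V{\left(N \right)} = 2 N 2 N = 4 N^{2}$)
$\left(r{\left(t \right)} - 22209\right) + V{\left(l{\left(12 \right)} \right)} = \left(2 \cdot 82 - 22209\right) + 4 \left(- 12^{2}\right)^{2} = \left(164 - 22209\right) + 4 \left(\left(-1\right) 144\right)^{2} = -22045 + 4 \left(-144\right)^{2} = -22045 + 4 \cdot 20736 = -22045 + 82944 = 60899$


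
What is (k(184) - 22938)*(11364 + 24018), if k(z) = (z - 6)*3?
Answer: -792698328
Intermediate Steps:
k(z) = -18 + 3*z (k(z) = (-6 + z)*3 = -18 + 3*z)
(k(184) - 22938)*(11364 + 24018) = ((-18 + 3*184) - 22938)*(11364 + 24018) = ((-18 + 552) - 22938)*35382 = (534 - 22938)*35382 = -22404*35382 = -792698328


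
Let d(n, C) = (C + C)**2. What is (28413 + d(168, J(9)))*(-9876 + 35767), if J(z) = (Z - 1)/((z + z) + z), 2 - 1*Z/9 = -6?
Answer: 536804342731/729 ≈ 7.3636e+8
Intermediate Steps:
Z = 72 (Z = 18 - 9*(-6) = 18 + 54 = 72)
J(z) = 71/(3*z) (J(z) = (72 - 1)/((z + z) + z) = 71/(2*z + z) = 71/((3*z)) = 71*(1/(3*z)) = 71/(3*z))
d(n, C) = 4*C**2 (d(n, C) = (2*C)**2 = 4*C**2)
(28413 + d(168, J(9)))*(-9876 + 35767) = (28413 + 4*((71/3)/9)**2)*(-9876 + 35767) = (28413 + 4*((71/3)*(1/9))**2)*25891 = (28413 + 4*(71/27)**2)*25891 = (28413 + 4*(5041/729))*25891 = (28413 + 20164/729)*25891 = (20733241/729)*25891 = 536804342731/729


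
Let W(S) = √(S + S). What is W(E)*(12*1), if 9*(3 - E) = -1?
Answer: 8*√14 ≈ 29.933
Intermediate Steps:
E = 28/9 (E = 3 - ⅑*(-1) = 3 + ⅑ = 28/9 ≈ 3.1111)
W(S) = √2*√S (W(S) = √(2*S) = √2*√S)
W(E)*(12*1) = (√2*√(28/9))*(12*1) = (√2*(2*√7/3))*12 = (2*√14/3)*12 = 8*√14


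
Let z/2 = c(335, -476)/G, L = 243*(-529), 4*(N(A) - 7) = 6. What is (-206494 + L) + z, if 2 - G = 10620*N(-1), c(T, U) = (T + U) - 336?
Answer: -15121740017/45134 ≈ -3.3504e+5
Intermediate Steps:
N(A) = 17/2 (N(A) = 7 + (¼)*6 = 7 + 3/2 = 17/2)
L = -128547
c(T, U) = -336 + T + U
G = -90268 (G = 2 - 10620*17/2 = 2 - 1*90270 = 2 - 90270 = -90268)
z = 477/45134 (z = 2*((-336 + 335 - 476)/(-90268)) = 2*(-477*(-1/90268)) = 2*(477/90268) = 477/45134 ≈ 0.010569)
(-206494 + L) + z = (-206494 - 128547) + 477/45134 = -335041 + 477/45134 = -15121740017/45134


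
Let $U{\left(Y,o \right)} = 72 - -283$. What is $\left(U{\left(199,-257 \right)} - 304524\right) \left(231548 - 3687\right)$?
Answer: $-69308252509$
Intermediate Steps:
$U{\left(Y,o \right)} = 355$ ($U{\left(Y,o \right)} = 72 + 283 = 355$)
$\left(U{\left(199,-257 \right)} - 304524\right) \left(231548 - 3687\right) = \left(355 - 304524\right) \left(231548 - 3687\right) = \left(-304169\right) 227861 = -69308252509$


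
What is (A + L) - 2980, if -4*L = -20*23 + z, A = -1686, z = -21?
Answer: -18183/4 ≈ -4545.8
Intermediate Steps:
L = 481/4 (L = -(-20*23 - 21)/4 = -(-460 - 21)/4 = -¼*(-481) = 481/4 ≈ 120.25)
(A + L) - 2980 = (-1686 + 481/4) - 2980 = -6263/4 - 2980 = -18183/4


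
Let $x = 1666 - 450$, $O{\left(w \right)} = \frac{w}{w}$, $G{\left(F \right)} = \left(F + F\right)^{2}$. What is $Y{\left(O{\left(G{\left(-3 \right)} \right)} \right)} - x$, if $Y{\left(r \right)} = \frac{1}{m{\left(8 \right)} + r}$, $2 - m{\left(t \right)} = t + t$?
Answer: $- \frac{15809}{13} \approx -1216.1$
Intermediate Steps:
$G{\left(F \right)} = 4 F^{2}$ ($G{\left(F \right)} = \left(2 F\right)^{2} = 4 F^{2}$)
$O{\left(w \right)} = 1$
$m{\left(t \right)} = 2 - 2 t$ ($m{\left(t \right)} = 2 - \left(t + t\right) = 2 - 2 t$)
$x = 1216$
$Y{\left(r \right)} = \frac{1}{-14 + r}$ ($Y{\left(r \right)} = \frac{1}{\left(2 - 16\right) + r} = \frac{1}{-14 + r}$)
$Y{\left(O{\left(G{\left(-3 \right)} \right)} \right)} - x = \frac{1}{-14 + 1} - 1216 = \frac{1}{-13} - 1216 = - \frac{1}{13} - 1216 = - \frac{15809}{13}$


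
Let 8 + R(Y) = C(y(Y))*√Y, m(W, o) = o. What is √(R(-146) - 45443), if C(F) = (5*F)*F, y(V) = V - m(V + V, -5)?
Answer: √(-45451 + 99405*I*√146) ≈ 760.44 + 789.75*I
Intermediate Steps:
y(V) = 5 + V (y(V) = V - 1*(-5) = V + 5 = 5 + V)
C(F) = 5*F²
R(Y) = -8 + 5*√Y*(5 + Y)² (R(Y) = -8 + (5*(5 + Y)²)*√Y = -8 + 5*√Y*(5 + Y)²)
√(R(-146) - 45443) = √((-8 + 5*√(-146)*(5 - 146)²) - 45443) = √((-8 + 5*(I*√146)*(-141)²) - 45443) = √((-8 + 5*(I*√146)*19881) - 45443) = √((-8 + 99405*I*√146) - 45443) = √(-45451 + 99405*I*√146)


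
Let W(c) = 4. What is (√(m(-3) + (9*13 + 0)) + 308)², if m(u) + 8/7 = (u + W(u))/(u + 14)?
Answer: 7313456/77 + 96*√4774 ≈ 1.0161e+5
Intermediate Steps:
m(u) = -8/7 + (4 + u)/(14 + u) (m(u) = -8/7 + (u + 4)/(u + 14) = -8/7 + (4 + u)/(14 + u))
(√(m(-3) + (9*13 + 0)) + 308)² = (√((-84 - 1*(-3))/(7*(14 - 3)) + (9*13 + 0)) + 308)² = (√((⅐)*(-84 + 3)/11 + (117 + 0)) + 308)² = (√((⅐)*(1/11)*(-81) + 117) + 308)² = (√(-81/77 + 117) + 308)² = (√(8928/77) + 308)² = (12*√4774/77 + 308)² = (308 + 12*√4774/77)²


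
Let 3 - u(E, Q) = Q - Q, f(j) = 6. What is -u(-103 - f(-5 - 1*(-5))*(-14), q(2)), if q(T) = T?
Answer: -3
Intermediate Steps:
u(E, Q) = 3 (u(E, Q) = 3 - (Q - Q) = 3 - 1*0 = 3 + 0 = 3)
-u(-103 - f(-5 - 1*(-5))*(-14), q(2)) = -1*3 = -3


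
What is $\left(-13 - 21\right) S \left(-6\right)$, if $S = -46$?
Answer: $-9384$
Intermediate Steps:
$\left(-13 - 21\right) S \left(-6\right) = \left(-13 - 21\right) \left(-46\right) \left(-6\right) = \left(-34\right) \left(-46\right) \left(-6\right) = 1564 \left(-6\right) = -9384$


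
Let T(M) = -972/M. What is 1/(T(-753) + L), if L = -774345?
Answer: -251/194360271 ≈ -1.2914e-6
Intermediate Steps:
1/(T(-753) + L) = 1/(-972/(-753) - 774345) = 1/(-972*(-1/753) - 774345) = 1/(324/251 - 774345) = 1/(-194360271/251) = -251/194360271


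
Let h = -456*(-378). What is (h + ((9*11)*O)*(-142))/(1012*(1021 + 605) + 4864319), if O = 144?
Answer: -1851984/6509831 ≈ -0.28449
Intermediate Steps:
h = 172368
(h + ((9*11)*O)*(-142))/(1012*(1021 + 605) + 4864319) = (172368 + ((9*11)*144)*(-142))/(1012*(1021 + 605) + 4864319) = (172368 + (99*144)*(-142))/(1012*1626 + 4864319) = (172368 + 14256*(-142))/(1645512 + 4864319) = (172368 - 2024352)/6509831 = -1851984*1/6509831 = -1851984/6509831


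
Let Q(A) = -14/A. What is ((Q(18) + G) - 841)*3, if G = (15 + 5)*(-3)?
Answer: -8116/3 ≈ -2705.3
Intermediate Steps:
G = -60 (G = 20*(-3) = -60)
((Q(18) + G) - 841)*3 = ((-14/18 - 60) - 841)*3 = ((-14*1/18 - 60) - 841)*3 = ((-7/9 - 60) - 841)*3 = (-547/9 - 841)*3 = -8116/9*3 = -8116/3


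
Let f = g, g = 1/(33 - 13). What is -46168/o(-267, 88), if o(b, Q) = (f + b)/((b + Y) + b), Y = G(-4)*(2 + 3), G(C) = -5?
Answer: -516158240/5339 ≈ -96677.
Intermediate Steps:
g = 1/20 ≈ 0.050000
Y = -25 (Y = -5*(2 + 3) = -5*5 = -25)
f = 1/20 ≈ 0.050000
o(b, Q) = (1/20 + b)/(-25 + 2*b) (o(b, Q) = (1/20 + b)/((b - 25) + b) = (1/20 + b)/((-25 + b) + b) = (1/20 + b)/(-25 + 2*b))
-46168/o(-267, 88) = -46168*20*(-25 + 2*(-267))/(1 + 20*(-267)) = -46168*20*(-25 - 534)/(1 - 5340) = -46168/((1/20)*(-5339)/(-559)) = -46168/((1/20)*(-1/559)*(-5339)) = -46168/5339/11180 = -46168*11180/5339 = -516158240/5339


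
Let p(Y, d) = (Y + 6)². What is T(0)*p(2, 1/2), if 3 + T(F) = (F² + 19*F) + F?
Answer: -192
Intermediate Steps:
T(F) = -3 + F² + 20*F (T(F) = -3 + ((F² + 19*F) + F) = -3 + (F² + 20*F) = -3 + F² + 20*F)
p(Y, d) = (6 + Y)²
T(0)*p(2, 1/2) = (-3 + 0² + 20*0)*(6 + 2)² = (-3 + 0 + 0)*8² = -3*64 = -192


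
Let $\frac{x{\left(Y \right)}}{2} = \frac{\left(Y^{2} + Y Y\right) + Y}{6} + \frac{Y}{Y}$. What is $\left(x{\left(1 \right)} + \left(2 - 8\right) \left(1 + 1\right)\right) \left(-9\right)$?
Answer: $81$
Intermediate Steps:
$x{\left(Y \right)} = 2 + \frac{Y}{3} + \frac{2 Y^{2}}{3}$ ($x{\left(Y \right)} = 2 \left(\frac{\left(Y^{2} + Y Y\right) + Y}{6} + \frac{Y}{Y}\right) = 2 \left(\left(\left(Y^{2} + Y^{2}\right) + Y\right) \frac{1}{6} + 1\right) = 2 \left(\left(2 Y^{2} + Y\right) \frac{1}{6} + 1\right) = 2 \left(\left(Y + 2 Y^{2}\right) \frac{1}{6} + 1\right) = 2 \left(\left(\frac{Y^{2}}{3} + \frac{Y}{6}\right) + 1\right) = 2 \left(1 + \frac{Y^{2}}{3} + \frac{Y}{6}\right) = 2 + \frac{Y}{3} + \frac{2 Y^{2}}{3}$)
$\left(x{\left(1 \right)} + \left(2 - 8\right) \left(1 + 1\right)\right) \left(-9\right) = \left(\left(2 + \frac{1}{3} \cdot 1 + \frac{2 \cdot 1^{2}}{3}\right) + \left(2 - 8\right) \left(1 + 1\right)\right) \left(-9\right) = \left(\left(2 + \frac{1}{3} + \frac{2}{3} \cdot 1\right) + \left(2 - 8\right) 2\right) \left(-9\right) = \left(\left(2 + \frac{1}{3} + \frac{2}{3}\right) - 12\right) \left(-9\right) = \left(3 - 12\right) \left(-9\right) = \left(-9\right) \left(-9\right) = 81$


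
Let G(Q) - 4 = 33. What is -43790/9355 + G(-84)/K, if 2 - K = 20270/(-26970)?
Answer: 121712101/13884691 ≈ 8.7659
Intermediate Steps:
K = 7421/2697 (K = 2 - 20270/(-26970) = 2 - 20270*(-1)/26970 = 2 - 1*(-2027/2697) = 2 + 2027/2697 = 7421/2697 ≈ 2.7516)
G(Q) = 37 (G(Q) = 4 + 33 = 37)
-43790/9355 + G(-84)/K = -43790/9355 + 37/(7421/2697) = -43790*1/9355 + 37*(2697/7421) = -8758/1871 + 99789/7421 = 121712101/13884691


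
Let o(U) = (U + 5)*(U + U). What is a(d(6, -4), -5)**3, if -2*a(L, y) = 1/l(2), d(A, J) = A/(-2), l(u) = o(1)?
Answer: -1/13824 ≈ -7.2338e-5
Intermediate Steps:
o(U) = 2*U*(5 + U) (o(U) = (5 + U)*(2*U) = 2*U*(5 + U))
l(u) = 12 (l(u) = 2*1*(5 + 1) = 2*1*6 = 12)
d(A, J) = -A/2 (d(A, J) = A*(-1/2) = -A/2)
a(L, y) = -1/24 (a(L, y) = -1/2/12 = -1/2*1/12 = -1/24)
a(d(6, -4), -5)**3 = (-1/24)**3 = -1/13824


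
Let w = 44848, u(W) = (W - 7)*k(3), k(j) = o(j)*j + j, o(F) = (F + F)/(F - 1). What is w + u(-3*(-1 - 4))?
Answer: 44944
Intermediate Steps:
o(F) = 2*F/(-1 + F) (o(F) = (2*F)/(-1 + F) = 2*F/(-1 + F))
k(j) = j + 2*j²/(-1 + j) (k(j) = (2*j/(-1 + j))*j + j = 2*j²/(-1 + j) + j = j + 2*j²/(-1 + j))
u(W) = -84 + 12*W (u(W) = (W - 7)*(3*(-1 + 3*3)/(-1 + 3)) = (-7 + W)*(3*(-1 + 9)/2) = (-7 + W)*(3*(½)*8) = (-7 + W)*12 = -84 + 12*W)
w + u(-3*(-1 - 4)) = 44848 + (-84 + 12*(-3*(-1 - 4))) = 44848 + (-84 + 12*(-3*(-5))) = 44848 + (-84 + 12*15) = 44848 + (-84 + 180) = 44848 + 96 = 44944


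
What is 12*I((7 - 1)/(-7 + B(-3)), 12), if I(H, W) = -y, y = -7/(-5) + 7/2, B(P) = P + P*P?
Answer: -294/5 ≈ -58.800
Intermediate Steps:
B(P) = P + P**2
y = 49/10 (y = -7*(-1/5) + 7*(1/2) = 7/5 + 7/2 = 49/10 ≈ 4.9000)
I(H, W) = -49/10 (I(H, W) = -1*49/10 = -49/10)
12*I((7 - 1)/(-7 + B(-3)), 12) = 12*(-49/10) = -294/5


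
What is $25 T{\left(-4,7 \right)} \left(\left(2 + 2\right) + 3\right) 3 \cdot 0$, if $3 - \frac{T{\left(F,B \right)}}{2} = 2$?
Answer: $0$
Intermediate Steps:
$T{\left(F,B \right)} = 2$ ($T{\left(F,B \right)} = 6 - 4 = 2$)
$25 T{\left(-4,7 \right)} \left(\left(2 + 2\right) + 3\right) 3 \cdot 0 = 25 \cdot 2 \left(\left(2 + 2\right) + 3\right) 3 \cdot 0 = 50 \left(4 + 3\right) 3 \cdot 0 = 50 \cdot 7 \cdot 3 \cdot 0 = 50 \cdot 21 \cdot 0 = 50 \cdot 0 = 0$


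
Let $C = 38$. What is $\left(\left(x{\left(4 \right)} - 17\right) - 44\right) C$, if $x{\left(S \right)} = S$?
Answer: $-2166$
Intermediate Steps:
$\left(\left(x{\left(4 \right)} - 17\right) - 44\right) C = \left(\left(4 - 17\right) - 44\right) 38 = \left(-13 - 44\right) 38 = \left(-57\right) 38 = -2166$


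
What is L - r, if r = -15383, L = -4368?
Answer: 11015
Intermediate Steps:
L - r = -4368 - 1*(-15383) = -4368 + 15383 = 11015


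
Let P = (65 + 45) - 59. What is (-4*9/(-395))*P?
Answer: 1836/395 ≈ 4.6481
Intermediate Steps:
P = 51 (P = 110 - 59 = 51)
(-4*9/(-395))*P = (-4*9/(-395))*51 = -36*(-1/395)*51 = (36/395)*51 = 1836/395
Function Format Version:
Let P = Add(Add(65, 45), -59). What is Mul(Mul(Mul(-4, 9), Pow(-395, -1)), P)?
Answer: Rational(1836, 395) ≈ 4.6481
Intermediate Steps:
P = 51 (P = Add(110, -59) = 51)
Mul(Mul(Mul(-4, 9), Pow(-395, -1)), P) = Mul(Mul(Mul(-4, 9), Pow(-395, -1)), 51) = Mul(Mul(-36, Rational(-1, 395)), 51) = Mul(Rational(36, 395), 51) = Rational(1836, 395)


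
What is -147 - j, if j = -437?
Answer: 290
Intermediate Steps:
-147 - j = -147 - 1*(-437) = -147 + 437 = 290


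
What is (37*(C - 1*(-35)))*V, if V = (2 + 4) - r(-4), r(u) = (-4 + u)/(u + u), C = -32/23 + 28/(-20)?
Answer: 137048/23 ≈ 5958.6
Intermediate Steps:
C = -321/115 (C = -32*1/23 + 28*(-1/20) = -32/23 - 7/5 = -321/115 ≈ -2.7913)
r(u) = (-4 + u)/(2*u) (r(u) = (-4 + u)/((2*u)) = (-4 + u)*(1/(2*u)) = (-4 + u)/(2*u))
V = 5 (V = (2 + 4) - (-4 - 4)/(2*(-4)) = 6 - (-1)*(-8)/(2*4) = 6 - 1*1 = 6 - 1 = 5)
(37*(C - 1*(-35)))*V = (37*(-321/115 - 1*(-35)))*5 = (37*(-321/115 + 35))*5 = (37*(3704/115))*5 = (137048/115)*5 = 137048/23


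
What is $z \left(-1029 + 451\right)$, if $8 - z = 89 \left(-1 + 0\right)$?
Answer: $-56066$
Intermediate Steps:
$z = 97$ ($z = 8 - 89 \left(-1 + 0\right) = 8 - 89 \left(-1\right) = 8 - -89 = 8 + 89 = 97$)
$z \left(-1029 + 451\right) = 97 \left(-1029 + 451\right) = 97 \left(-578\right) = -56066$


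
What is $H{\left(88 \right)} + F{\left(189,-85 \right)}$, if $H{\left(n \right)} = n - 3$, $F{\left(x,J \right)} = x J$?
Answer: $-15980$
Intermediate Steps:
$F{\left(x,J \right)} = J x$
$H{\left(n \right)} = -3 + n$
$H{\left(88 \right)} + F{\left(189,-85 \right)} = \left(-3 + 88\right) - 16065 = 85 - 16065 = -15980$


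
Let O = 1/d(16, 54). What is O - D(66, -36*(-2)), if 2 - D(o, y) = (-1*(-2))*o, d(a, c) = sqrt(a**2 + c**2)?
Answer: 130 + sqrt(793)/1586 ≈ 130.02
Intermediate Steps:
O = sqrt(793)/1586 (O = 1/(sqrt(16**2 + 54**2)) = 1/(sqrt(256 + 2916)) = 1/(sqrt(3172)) = 1/(2*sqrt(793)) = sqrt(793)/1586 ≈ 0.017756)
D(o, y) = 2 - 2*o (D(o, y) = 2 - (-1*(-2))*o = 2 - 2*o)
O - D(66, -36*(-2)) = sqrt(793)/1586 - (2 - 2*66) = sqrt(793)/1586 - (2 - 132) = sqrt(793)/1586 - 1*(-130) = sqrt(793)/1586 + 130 = 130 + sqrt(793)/1586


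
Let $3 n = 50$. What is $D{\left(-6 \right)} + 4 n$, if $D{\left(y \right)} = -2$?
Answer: $\frac{194}{3} \approx 64.667$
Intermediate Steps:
$n = \frac{50}{3}$ ($n = \frac{1}{3} \cdot 50 = \frac{50}{3} \approx 16.667$)
$D{\left(-6 \right)} + 4 n = -2 + 4 \cdot \frac{50}{3} = -2 + \frac{200}{3} = \frac{194}{3}$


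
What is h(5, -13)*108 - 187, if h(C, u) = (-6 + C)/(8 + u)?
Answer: -827/5 ≈ -165.40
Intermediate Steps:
h(C, u) = (-6 + C)/(8 + u)
h(5, -13)*108 - 187 = ((-6 + 5)/(8 - 13))*108 - 187 = (-1/(-5))*108 - 187 = -1/5*(-1)*108 - 187 = (1/5)*108 - 187 = 108/5 - 187 = -827/5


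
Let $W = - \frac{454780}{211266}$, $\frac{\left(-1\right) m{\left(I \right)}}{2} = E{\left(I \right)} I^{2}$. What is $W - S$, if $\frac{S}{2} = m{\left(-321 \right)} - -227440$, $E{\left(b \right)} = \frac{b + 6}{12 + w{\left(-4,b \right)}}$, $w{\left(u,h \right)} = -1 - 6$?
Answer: $- \frac{2790952114586}{105633} \approx -2.6421 \cdot 10^{7}$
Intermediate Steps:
$w{\left(u,h \right)} = -7$ ($w{\left(u,h \right)} = -1 - 6 = -7$)
$E{\left(b \right)} = \frac{6}{5} + \frac{b}{5}$ ($E{\left(b \right)} = \frac{b + 6}{12 - 7} = \frac{6 + b}{5} = \left(6 + b\right) \frac{1}{5} = \frac{6}{5} + \frac{b}{5}$)
$m{\left(I \right)} = - 2 I^{2} \left(\frac{6}{5} + \frac{I}{5}\right)$ ($m{\left(I \right)} = - 2 \left(\frac{6}{5} + \frac{I}{5}\right) I^{2} = - 2 I^{2} \left(\frac{6}{5} + \frac{I}{5}\right)$)
$W = - \frac{227390}{105633}$ ($W = \left(-454780\right) \frac{1}{211266} = - \frac{227390}{105633} \approx -2.1526$)
$S = 26421212$ ($S = 2 \left(\frac{2 \left(-321\right)^{2} \left(-6 - -321\right)}{5} - -227440\right) = 2 \left(\frac{2}{5} \cdot 103041 \left(-6 + 321\right) + 227440\right) = 2 \left(\frac{2}{5} \cdot 103041 \cdot 315 + 227440\right) = 2 \left(12983166 + 227440\right) = 2 \cdot 13210606 = 26421212$)
$W - S = - \frac{227390}{105633} - 26421212 = - \frac{2790952114586}{105633}$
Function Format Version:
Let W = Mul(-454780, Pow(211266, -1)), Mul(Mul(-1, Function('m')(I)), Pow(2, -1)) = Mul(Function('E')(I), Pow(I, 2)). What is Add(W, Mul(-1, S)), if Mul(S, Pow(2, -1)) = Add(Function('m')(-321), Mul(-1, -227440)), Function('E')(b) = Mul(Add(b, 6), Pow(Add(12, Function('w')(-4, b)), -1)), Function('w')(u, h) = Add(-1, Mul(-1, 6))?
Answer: Rational(-2790952114586, 105633) ≈ -2.6421e+7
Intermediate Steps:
Function('w')(u, h) = -7 (Function('w')(u, h) = Add(-1, -6) = -7)
Function('E')(b) = Add(Rational(6, 5), Mul(Rational(1, 5), b)) (Function('E')(b) = Mul(Add(b, 6), Pow(Add(12, -7), -1)) = Mul(Add(6, b), Pow(5, -1)) = Mul(Add(6, b), Rational(1, 5)) = Add(Rational(6, 5), Mul(Rational(1, 5), b)))
Function('m')(I) = Mul(-2, Pow(I, 2), Add(Rational(6, 5), Mul(Rational(1, 5), I))) (Function('m')(I) = Mul(-2, Mul(Add(Rational(6, 5), Mul(Rational(1, 5), I)), Pow(I, 2))) = Mul(-2, Mul(Pow(I, 2), Add(Rational(6, 5), Mul(Rational(1, 5), I)))) = Mul(-2, Pow(I, 2), Add(Rational(6, 5), Mul(Rational(1, 5), I))))
W = Rational(-227390, 105633) (W = Mul(-454780, Rational(1, 211266)) = Rational(-227390, 105633) ≈ -2.1526)
S = 26421212 (S = Mul(2, Add(Mul(Rational(2, 5), Pow(-321, 2), Add(-6, Mul(-1, -321))), Mul(-1, -227440))) = Mul(2, Add(Mul(Rational(2, 5), 103041, Add(-6, 321)), 227440)) = Mul(2, Add(Mul(Rational(2, 5), 103041, 315), 227440)) = Mul(2, Add(12983166, 227440)) = Mul(2, 13210606) = 26421212)
Add(W, Mul(-1, S)) = Add(Rational(-227390, 105633), Mul(-1, 26421212)) = Add(Rational(-227390, 105633), -26421212) = Rational(-2790952114586, 105633)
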